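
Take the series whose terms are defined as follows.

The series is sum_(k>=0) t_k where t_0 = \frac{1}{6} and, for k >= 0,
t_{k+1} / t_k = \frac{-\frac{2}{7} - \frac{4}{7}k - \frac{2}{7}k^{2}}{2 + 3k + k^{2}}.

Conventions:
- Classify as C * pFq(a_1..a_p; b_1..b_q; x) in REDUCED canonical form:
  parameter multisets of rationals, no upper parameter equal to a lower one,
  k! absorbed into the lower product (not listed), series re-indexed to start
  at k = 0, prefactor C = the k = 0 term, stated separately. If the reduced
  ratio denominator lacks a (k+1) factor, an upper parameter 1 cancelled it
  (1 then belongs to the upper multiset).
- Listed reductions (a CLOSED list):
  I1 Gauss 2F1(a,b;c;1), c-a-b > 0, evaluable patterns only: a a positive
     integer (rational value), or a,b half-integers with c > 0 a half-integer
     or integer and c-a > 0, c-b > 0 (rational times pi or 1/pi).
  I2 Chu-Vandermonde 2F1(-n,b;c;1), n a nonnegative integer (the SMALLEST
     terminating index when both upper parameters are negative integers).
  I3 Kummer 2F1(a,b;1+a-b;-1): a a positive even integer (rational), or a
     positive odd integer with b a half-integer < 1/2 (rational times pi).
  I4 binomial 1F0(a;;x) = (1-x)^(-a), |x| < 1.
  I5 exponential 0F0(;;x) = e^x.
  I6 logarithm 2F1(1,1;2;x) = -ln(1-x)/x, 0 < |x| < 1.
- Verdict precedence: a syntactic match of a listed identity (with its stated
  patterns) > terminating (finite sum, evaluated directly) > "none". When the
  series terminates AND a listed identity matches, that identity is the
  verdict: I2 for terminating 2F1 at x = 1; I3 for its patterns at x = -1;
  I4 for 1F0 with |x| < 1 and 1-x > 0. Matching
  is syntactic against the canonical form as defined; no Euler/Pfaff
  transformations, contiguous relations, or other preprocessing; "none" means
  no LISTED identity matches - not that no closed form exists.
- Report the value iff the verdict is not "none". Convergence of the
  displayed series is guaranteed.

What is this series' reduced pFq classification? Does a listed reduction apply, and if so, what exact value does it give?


This is \frac{1}{6} * 2F1(1, 1; 2; -\frac{2}{7}) in reduced canonical form. Verdict: logarithm (I6) matches (the logarithm: parameters (1,1;2), x = -\frac{2}{7}). Sum: \frac{7}{12} \cdot \ln\left(\frac{9}{7}\right).

Key observation: t_0 = \frac{1}{6} here, and roots of the ratio polynomials (C = 1/6) are the negated parameters.
Consecutive-term ratio: r(k) = -\frac{2}{7} * (k+1) (k+1) / [(k+2) (k+1)] ; factor over Q: parameters, x = -\frac{2}{7}, and C = \frac{1}{6}.


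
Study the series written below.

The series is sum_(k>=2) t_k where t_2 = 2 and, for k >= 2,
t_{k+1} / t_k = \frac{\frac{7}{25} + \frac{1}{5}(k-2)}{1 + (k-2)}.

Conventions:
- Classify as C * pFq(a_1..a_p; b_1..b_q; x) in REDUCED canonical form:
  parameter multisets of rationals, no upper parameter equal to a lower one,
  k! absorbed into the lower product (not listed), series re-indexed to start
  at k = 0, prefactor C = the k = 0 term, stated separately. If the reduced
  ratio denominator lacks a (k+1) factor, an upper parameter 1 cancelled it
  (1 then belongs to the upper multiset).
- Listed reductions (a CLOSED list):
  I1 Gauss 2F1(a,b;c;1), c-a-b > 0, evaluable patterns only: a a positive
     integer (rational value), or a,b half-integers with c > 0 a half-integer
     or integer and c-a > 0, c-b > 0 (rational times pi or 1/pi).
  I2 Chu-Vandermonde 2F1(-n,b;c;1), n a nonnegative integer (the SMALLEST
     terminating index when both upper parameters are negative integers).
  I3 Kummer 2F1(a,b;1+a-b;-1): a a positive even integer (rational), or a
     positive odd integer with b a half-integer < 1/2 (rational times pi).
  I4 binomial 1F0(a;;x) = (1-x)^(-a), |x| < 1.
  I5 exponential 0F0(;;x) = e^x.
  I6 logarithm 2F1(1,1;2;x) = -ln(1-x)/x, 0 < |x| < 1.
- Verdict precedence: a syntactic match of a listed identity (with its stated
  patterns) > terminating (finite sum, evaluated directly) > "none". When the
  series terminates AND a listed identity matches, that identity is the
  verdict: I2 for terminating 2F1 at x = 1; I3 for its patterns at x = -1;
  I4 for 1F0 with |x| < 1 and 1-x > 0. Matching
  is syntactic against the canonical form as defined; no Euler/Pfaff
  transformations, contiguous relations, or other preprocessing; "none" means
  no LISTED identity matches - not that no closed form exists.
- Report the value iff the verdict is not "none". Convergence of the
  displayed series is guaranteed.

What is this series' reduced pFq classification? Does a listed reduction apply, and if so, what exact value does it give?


Key step: t_0 being 2, the expanded ratio factors over Q; C = 2, x = 1/5, roots give parameters.
Adjacent-term ratio: r(k) = \frac{1}{5} * (k+\frac{7}{5}) / [(k+1)] - rational; roots negated = parameters, x = \frac{1}{5}, C = 2.

x = \frac{1}{5} here; the reduced form reads 1F0, upper {\frac{7}{5}}, lower {-}, C = 2. Verdict: binomial (I4) applies (the 1F0 binomial series: exponent -7/5, x = \frac{1}{5}). Hence: 2 \cdot \left(\frac{4}{5}\right)^{-\frac{7}{5}}.


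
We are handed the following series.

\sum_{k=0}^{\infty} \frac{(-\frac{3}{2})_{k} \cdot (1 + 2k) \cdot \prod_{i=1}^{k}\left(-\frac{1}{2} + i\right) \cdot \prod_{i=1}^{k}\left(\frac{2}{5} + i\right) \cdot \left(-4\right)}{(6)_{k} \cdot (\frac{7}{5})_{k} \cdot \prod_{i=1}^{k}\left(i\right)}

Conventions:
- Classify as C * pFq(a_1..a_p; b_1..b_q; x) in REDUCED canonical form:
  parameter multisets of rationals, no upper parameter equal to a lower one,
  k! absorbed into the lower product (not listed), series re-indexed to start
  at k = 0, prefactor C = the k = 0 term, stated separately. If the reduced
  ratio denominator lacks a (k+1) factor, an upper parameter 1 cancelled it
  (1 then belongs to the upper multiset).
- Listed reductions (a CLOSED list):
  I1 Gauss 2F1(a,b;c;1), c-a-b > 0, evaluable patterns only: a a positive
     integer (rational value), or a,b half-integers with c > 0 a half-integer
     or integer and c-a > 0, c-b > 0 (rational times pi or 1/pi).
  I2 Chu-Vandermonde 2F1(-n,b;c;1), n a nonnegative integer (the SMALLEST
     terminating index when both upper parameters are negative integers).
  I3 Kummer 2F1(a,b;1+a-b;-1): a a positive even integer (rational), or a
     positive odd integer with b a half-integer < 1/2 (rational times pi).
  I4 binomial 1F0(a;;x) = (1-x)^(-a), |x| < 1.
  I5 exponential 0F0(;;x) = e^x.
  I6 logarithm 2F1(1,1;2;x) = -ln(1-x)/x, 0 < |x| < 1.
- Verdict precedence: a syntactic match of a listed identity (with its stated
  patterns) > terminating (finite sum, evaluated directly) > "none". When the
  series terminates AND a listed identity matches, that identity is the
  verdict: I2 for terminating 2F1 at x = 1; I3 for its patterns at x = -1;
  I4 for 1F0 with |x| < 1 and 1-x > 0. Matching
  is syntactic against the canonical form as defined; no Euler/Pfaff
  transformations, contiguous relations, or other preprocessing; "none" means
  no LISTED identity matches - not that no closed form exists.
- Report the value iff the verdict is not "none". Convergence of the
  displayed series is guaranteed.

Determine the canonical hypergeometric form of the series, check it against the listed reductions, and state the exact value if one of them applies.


The tell: from the first term -4: the product of the first k integers (prefactor -4) is k!.
Adjacent-term ratio: r(k) = 1 * (k-\frac{3}{2}) (k+\frac{3}{2}) / [(k+6) (k+1)] - poly over poly, x = 1 from leading terms; C = -4 at k = 0.

Canonical form: C = -4 times 2F1 with upper {-\frac{3}{2}, \frac{3}{2}}, lower {6}, x = 1. Verdict (x = 1): the half-integer Gauss pattern (I1) applies (x = 1; upper {-\frac{3}{2}, \frac{3}{2}} half-integers, c = 6 in the evaluable pattern). Value: \left(-\frac{524288}{63063}\right) / \pi.


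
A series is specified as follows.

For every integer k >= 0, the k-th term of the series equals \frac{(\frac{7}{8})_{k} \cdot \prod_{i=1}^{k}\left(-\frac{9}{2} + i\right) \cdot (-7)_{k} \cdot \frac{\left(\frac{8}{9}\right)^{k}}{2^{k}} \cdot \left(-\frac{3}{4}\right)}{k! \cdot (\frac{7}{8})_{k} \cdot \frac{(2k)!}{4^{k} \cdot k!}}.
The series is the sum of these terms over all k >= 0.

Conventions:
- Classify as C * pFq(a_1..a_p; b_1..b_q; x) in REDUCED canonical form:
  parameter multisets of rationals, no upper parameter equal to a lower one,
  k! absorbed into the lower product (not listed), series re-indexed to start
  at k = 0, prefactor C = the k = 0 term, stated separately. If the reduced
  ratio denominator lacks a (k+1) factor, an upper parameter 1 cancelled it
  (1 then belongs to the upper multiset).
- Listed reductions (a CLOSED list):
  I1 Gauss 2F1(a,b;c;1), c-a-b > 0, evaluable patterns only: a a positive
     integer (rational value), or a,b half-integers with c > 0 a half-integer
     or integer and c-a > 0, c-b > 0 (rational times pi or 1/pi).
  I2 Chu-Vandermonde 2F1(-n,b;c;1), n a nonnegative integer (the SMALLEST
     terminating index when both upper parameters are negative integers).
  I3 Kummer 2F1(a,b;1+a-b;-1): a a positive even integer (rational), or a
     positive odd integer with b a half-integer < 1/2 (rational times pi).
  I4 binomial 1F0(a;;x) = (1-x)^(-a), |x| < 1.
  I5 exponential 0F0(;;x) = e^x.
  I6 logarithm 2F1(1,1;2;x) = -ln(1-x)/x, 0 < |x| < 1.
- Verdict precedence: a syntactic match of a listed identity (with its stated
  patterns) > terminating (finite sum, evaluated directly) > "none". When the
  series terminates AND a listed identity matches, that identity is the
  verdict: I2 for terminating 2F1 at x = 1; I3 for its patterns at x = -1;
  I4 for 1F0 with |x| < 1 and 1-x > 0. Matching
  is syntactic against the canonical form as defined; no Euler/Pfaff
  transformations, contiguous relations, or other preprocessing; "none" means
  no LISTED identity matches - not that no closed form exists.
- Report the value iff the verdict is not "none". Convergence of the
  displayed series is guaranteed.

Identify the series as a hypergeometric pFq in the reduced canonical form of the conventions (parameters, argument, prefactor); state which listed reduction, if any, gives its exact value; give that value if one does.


Key step: t_0 being -\frac{3}{4}, the lower (2k)!/(4^k k!) block (prefactor -3/4) is (1/2)_k.
Ratio: r(k) = \frac{4}{9} * (k-7) (k-\frac{7}{2}) / [(k+\frac{1}{2}) (k+1)] - rational in k. x = \frac{4}{9}; t_0 = -\frac{3}{4}; negate the roots.

Prefactor -\frac{3}{4}, argument \frac{4}{9}: 2F1 with upper {-7, -\frac{7}{2}} over lower {\frac{1}{2}}. Verdict: terminating - the sum ends at index 7 because -7 is a negative integer; exact evaluation follows. Hence: -\frac{192895516105}{2735858268}.


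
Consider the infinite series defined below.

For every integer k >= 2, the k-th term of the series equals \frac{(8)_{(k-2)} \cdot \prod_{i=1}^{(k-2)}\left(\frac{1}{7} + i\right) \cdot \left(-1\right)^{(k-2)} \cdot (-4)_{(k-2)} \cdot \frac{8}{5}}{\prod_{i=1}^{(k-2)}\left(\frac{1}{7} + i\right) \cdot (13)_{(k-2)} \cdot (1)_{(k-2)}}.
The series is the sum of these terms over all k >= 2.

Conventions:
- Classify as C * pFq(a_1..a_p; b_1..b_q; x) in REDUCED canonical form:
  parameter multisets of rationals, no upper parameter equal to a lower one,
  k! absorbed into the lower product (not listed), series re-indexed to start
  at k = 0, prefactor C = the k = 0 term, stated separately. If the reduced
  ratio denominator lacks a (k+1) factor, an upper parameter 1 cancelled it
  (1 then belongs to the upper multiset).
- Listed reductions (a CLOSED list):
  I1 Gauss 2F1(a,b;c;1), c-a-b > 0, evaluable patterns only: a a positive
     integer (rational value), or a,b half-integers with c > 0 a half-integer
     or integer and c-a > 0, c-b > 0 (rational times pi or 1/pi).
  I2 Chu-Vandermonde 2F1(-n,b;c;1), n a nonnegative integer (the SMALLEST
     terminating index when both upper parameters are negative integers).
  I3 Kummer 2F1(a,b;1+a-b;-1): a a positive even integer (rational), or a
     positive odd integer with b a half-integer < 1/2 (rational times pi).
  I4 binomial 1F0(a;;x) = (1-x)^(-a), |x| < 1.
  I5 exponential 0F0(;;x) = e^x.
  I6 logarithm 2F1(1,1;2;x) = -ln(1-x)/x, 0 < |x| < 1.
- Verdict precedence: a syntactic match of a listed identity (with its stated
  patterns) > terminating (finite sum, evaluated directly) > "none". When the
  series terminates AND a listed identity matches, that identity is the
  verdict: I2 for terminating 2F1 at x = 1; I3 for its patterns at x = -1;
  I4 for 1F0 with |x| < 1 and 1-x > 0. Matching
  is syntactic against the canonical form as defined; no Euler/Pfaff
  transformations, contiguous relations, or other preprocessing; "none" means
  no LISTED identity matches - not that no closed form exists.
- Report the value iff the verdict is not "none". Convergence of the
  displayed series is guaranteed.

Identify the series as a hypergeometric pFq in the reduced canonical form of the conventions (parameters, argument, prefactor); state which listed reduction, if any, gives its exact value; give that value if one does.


Canonical form: C = \frac{8}{5} times 2F1 with upper {-4, 8}, lower {13}, x = -1. Verdict: the Kummer evaluation I3 matches (x = -1; c = 13 equals 1+a-b for upper {-4, 8}: listed pattern). Exact value: \frac{396}{35}.

Structural cue: with t_0 = \frac{8}{5}, the parameter 8/7 appears in both the upper and lower lists and cancels.
Term ratio: r(k) = -1 * (k-4) (k+8) / [(k+13) (k+1)] - poly over poly, x = -1 from leading terms; C = \frac{8}{5} at k = 0.


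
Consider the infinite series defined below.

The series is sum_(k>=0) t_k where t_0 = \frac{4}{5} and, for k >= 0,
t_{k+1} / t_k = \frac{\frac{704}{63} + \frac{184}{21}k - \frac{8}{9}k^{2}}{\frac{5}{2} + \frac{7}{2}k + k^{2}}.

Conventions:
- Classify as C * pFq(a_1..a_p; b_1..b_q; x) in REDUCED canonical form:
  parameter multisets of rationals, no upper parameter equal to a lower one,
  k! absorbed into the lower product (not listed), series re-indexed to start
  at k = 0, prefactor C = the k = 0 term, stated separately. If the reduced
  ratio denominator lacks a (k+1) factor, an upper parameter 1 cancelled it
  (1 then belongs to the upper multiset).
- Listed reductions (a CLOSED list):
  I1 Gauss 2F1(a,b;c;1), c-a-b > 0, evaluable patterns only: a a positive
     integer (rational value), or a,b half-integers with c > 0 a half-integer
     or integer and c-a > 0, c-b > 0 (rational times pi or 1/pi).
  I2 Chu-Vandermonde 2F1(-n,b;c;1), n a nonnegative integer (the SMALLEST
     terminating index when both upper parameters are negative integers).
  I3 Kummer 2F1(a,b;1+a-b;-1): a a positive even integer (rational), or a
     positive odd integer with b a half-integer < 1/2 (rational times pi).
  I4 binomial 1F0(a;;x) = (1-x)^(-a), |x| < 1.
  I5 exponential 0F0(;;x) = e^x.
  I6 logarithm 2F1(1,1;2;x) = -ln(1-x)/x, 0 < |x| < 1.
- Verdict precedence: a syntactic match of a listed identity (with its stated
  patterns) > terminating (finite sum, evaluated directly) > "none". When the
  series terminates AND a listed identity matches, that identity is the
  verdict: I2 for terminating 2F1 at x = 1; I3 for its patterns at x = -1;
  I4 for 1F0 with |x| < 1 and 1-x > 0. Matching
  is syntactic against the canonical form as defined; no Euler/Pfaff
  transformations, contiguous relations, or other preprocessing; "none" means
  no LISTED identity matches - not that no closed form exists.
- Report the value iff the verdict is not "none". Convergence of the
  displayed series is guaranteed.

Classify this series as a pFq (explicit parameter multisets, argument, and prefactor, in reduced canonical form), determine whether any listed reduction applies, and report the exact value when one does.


Prefactor \frac{4}{5}, argument -\frac{8}{9}: 2F1 with upper {-11, \frac{8}{7}} over lower {\frac{5}{2}}. Verdict: terminating - upper parameter -11 makes this a finite sum (last index 11), evaluated exactly. Its exact value is \frac{14381662687390260056486287756}{128789657329264050728638575}.

The tell: t_0 being \frac{4}{5}, roots of the ratio polynomials (C = 4/5) are the negated parameters.
Term ratio: r(k) = -\frac{8}{9} * (k-11) (k+\frac{8}{7}) / [(k+\frac{5}{2}) (k+1)] - rational in k. x = -\frac{8}{9}; t_0 = \frac{4}{5}; negate the roots.


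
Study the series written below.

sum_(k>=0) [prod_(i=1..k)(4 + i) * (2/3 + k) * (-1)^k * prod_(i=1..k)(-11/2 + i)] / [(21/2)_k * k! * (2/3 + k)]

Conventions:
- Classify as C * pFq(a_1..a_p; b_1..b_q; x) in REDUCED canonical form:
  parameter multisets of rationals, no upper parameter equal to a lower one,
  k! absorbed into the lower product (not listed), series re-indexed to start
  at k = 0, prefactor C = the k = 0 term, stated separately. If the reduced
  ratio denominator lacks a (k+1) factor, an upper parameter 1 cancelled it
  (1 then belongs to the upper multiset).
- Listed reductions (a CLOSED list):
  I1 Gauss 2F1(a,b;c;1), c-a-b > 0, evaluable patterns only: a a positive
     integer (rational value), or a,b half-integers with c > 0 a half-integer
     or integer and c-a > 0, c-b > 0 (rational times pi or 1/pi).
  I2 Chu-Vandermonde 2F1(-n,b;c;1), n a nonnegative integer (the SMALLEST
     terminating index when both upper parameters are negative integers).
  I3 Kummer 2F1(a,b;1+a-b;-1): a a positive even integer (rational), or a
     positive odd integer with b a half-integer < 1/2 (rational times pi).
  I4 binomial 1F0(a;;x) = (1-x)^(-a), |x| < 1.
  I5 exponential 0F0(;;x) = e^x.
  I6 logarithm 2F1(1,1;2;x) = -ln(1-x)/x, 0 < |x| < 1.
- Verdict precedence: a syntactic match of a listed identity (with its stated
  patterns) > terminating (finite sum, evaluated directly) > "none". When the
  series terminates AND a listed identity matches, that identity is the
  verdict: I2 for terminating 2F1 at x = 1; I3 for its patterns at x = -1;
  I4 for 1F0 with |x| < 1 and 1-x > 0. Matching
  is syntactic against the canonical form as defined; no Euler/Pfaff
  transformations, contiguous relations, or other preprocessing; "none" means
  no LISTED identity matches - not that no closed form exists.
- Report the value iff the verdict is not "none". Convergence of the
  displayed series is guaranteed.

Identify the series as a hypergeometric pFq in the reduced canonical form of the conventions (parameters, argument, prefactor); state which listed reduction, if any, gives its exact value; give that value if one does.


Canonical form: C = 1 times 2F1 with upper {-9/2, 5}, lower {21/2}, x = -1. Verdict: Kummer's theorem (I3) applies (x = -1; c = 21/2 equals 1+a-b for upper {-9/2, 5}: listed pattern). Hence: (2078505/1048576) * pi.

Key observation: with t_0 = 1, the running product (C = 1) telescopes to a rising factorial.
Term ratio: r(k) = (-1) * (k-9/2) (k+5) / [(k+21/2) (k+1)] - rational; roots negated = parameters, x = (-1), C = 1.


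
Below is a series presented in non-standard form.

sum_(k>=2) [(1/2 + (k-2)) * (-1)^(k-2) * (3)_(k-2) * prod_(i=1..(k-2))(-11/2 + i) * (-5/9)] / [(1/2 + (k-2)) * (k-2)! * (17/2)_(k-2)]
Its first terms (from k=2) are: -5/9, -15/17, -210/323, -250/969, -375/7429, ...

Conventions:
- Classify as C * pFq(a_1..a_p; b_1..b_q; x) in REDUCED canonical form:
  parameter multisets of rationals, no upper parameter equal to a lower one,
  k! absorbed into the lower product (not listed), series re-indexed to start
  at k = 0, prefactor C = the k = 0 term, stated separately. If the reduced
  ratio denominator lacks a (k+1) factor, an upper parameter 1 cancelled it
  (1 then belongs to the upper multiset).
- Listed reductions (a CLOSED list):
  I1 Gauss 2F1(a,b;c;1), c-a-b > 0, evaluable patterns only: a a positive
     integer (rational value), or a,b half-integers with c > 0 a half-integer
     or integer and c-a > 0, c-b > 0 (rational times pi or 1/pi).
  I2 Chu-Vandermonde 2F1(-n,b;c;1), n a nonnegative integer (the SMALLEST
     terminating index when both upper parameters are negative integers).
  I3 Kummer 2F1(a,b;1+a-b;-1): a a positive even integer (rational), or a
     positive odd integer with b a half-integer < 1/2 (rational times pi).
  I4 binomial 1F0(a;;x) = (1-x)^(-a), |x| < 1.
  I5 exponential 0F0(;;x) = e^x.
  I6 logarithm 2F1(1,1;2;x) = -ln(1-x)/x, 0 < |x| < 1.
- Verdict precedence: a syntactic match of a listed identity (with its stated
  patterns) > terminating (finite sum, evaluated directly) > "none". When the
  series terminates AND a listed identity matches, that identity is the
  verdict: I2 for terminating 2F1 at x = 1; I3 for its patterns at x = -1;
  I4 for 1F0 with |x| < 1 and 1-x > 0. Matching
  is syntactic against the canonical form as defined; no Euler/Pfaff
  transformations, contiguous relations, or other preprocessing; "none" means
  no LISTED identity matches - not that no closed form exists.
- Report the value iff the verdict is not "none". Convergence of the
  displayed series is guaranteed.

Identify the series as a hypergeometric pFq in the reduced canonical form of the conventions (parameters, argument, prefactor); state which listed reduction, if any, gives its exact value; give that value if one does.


The series (x = -1) is 2F1: upper {-9/2, 3}, lower {17/2}, prefactor -5/9. Verdict: the Kummer evaluation I3 fires (x = -1; c = 17/2 equals 1+a-b for upper {-9/2, 3}: listed pattern). Sum: (-25025/32768) * pi.

Structural cue: t_0 = -5/9 here, and the factor k + 1/2 cancels (top and bottom), leaving C = -5/9.
Term ratio: r(k) = (-1) * (k-9/2) (k+3) / [(k+17/2) (k+1)] - rational in k. x = (-1); t_0 = -5/9; negate the roots.


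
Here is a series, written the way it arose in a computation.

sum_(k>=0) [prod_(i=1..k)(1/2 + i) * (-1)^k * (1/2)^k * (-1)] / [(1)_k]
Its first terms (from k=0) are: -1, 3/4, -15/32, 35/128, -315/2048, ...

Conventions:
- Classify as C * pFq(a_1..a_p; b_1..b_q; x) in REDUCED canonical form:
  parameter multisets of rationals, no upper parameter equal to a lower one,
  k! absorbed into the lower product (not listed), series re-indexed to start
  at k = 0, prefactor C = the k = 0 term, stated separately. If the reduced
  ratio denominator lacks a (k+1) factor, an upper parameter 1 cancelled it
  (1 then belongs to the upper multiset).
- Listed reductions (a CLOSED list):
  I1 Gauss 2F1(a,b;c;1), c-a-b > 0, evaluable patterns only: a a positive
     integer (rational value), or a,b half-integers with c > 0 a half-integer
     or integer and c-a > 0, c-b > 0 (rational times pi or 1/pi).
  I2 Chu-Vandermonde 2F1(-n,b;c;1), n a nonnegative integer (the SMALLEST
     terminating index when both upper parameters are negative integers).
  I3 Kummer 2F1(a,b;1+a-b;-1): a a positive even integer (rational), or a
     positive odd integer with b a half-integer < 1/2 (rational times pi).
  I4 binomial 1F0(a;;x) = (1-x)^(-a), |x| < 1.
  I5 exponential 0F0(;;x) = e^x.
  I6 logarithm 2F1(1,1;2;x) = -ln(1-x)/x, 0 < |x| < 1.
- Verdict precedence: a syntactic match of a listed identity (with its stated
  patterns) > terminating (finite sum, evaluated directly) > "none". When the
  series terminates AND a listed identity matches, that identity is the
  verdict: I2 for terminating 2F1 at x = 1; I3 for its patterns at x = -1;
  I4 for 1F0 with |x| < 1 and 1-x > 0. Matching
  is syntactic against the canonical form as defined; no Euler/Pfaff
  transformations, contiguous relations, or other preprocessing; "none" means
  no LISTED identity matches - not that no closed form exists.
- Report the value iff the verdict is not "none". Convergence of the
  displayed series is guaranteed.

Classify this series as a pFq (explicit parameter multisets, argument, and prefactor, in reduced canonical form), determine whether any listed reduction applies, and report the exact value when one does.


Prefactor -1, argument -1/2: 1F0 with upper {3/2} over lower {-}. Verdict: the binomial series (I4) applies (the 1F0 binomial series: exponent -3/2, x = -1/2). Exact value: (-1) * (3/2)^(-3/2).

Key observation: t_0 being -1, the (-1)^k factor (prefactor -1) folds into the argument's sign.
Adjacent-term ratio: r(k) = (-1/2) * (k+3/2) / [(k+1)] - poly over poly, x = (-1/2) from leading terms; C = -1 at k = 0.


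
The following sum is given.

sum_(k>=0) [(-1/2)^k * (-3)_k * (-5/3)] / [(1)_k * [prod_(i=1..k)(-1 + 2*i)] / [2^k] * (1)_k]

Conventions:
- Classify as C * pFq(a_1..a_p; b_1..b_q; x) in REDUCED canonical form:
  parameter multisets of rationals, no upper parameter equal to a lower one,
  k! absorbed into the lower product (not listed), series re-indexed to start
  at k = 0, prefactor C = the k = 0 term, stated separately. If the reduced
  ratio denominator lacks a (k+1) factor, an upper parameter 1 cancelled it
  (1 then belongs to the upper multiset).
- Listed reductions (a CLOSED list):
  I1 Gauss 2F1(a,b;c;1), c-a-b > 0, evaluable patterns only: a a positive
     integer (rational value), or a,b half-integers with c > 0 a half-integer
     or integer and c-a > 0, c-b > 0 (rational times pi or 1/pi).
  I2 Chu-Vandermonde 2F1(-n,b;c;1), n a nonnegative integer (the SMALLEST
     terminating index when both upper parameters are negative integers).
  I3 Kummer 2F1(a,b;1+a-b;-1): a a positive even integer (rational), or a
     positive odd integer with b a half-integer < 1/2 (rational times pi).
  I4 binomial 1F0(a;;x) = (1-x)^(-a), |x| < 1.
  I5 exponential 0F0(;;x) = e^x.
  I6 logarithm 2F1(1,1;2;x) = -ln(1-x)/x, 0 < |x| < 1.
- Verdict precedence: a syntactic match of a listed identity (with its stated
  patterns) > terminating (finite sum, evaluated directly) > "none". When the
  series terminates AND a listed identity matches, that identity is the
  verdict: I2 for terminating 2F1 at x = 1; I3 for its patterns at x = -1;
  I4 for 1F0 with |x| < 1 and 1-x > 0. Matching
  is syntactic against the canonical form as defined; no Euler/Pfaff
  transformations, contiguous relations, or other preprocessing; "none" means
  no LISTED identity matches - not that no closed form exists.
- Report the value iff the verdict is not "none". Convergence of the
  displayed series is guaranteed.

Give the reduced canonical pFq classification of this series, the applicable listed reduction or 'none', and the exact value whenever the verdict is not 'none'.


Classification (C = -5/3): 1F2 with upper {-3}, lower {1/2, 1}, argument x = -1/2. Verdict: terminating. With -3 upstairs the series is a 4-term polynomial sum; evaluated term by term. Exact value: -203/27.

Key step: t_0 = -5/3 here, and (1)_k (prefactor -5/3) is k! itself.
Step ratio: r(k) = (-1/2) * (k-3) / [(k+1/2) (k+1) (k+1)] ; factor over Q: parameters, x = (-1/2), and C = -5/3.


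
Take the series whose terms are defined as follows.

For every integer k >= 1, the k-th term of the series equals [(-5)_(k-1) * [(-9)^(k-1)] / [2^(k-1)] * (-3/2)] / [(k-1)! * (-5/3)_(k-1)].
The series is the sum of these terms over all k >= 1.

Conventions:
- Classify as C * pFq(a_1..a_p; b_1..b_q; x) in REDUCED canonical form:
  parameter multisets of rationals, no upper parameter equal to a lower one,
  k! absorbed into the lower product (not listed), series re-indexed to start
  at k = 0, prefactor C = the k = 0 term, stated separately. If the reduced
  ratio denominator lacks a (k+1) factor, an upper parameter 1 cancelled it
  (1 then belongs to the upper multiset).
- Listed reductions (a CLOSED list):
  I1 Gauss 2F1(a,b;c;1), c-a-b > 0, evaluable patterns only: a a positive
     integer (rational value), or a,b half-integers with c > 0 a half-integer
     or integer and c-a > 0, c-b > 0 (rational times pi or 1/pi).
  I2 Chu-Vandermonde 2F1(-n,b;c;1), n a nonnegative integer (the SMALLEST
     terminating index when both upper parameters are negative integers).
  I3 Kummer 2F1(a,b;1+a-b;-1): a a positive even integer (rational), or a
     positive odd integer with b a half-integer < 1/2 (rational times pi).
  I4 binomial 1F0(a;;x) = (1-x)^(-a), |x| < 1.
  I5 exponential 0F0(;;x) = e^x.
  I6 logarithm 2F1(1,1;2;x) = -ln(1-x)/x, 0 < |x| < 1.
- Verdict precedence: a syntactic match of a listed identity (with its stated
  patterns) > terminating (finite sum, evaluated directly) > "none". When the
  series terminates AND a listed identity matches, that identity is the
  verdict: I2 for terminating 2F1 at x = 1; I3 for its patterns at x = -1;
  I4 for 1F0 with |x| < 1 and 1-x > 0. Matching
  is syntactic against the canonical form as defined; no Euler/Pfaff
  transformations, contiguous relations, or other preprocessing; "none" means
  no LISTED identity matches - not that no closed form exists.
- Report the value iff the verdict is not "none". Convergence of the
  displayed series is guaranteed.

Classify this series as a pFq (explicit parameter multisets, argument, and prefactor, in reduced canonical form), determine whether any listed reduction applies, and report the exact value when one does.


Canonical form: C = -3/2 times 1F1 with upper {-5}, lower {-5/3}, x = -9/2. Verdict: terminating. With -5 upstairs the series is a 6-term polynomial sum; evaluated term by term. Its exact value is -225347091/17920.

Key observation: x = (-9/2) and the two geometric factors (C = -3/2) combine into one argument.
Ratio: r(k) = (-9/2) * (k-5) / [(k-5/3) (k+1)] - rational in k, leading ratio (-9/2); with t_0 = -3/2, classification follows.


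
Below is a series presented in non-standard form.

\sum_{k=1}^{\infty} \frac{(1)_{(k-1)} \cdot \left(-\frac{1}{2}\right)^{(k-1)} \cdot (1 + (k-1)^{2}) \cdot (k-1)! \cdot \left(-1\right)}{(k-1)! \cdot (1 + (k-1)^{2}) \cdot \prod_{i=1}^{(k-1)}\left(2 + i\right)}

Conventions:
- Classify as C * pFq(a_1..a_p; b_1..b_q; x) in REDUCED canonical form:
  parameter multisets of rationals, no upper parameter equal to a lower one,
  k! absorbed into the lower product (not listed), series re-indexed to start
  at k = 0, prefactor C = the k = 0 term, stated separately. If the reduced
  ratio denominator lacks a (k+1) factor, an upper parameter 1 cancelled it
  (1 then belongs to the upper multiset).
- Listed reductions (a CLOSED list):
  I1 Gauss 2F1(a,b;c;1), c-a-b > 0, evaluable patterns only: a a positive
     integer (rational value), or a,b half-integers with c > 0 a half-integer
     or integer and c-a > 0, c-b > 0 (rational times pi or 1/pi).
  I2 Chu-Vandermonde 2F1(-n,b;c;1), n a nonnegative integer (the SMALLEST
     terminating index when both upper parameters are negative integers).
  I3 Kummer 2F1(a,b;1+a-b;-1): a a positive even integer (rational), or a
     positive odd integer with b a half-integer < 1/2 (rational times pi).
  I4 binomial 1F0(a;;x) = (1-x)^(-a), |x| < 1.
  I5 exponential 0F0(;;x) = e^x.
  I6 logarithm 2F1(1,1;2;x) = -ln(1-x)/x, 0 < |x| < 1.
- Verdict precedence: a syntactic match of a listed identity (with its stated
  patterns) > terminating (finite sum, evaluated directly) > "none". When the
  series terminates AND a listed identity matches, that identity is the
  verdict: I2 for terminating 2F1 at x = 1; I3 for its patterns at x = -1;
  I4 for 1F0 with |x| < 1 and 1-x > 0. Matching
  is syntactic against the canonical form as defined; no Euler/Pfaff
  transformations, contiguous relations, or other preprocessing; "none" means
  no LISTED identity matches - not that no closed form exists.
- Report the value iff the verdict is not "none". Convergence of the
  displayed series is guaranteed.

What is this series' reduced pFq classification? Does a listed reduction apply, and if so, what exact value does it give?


Classification (C = -1): 2F1 with upper {1, 1}, lower {3}, argument x = -\frac{1}{2}. Verdict: no listed reduction: x = -\frac{1}{2} and upper {1, 1} fail every I1-I6 pattern.

First insight: from the first term -1: the lower running product (prefactor -1) is a rising factorial.
Term ratio: r(k) = -\frac{1}{2} * (k+1) (k+1) / [(k+3) (k+1)] ; factor over Q: parameters, x = -\frac{1}{2}, and C = -1.


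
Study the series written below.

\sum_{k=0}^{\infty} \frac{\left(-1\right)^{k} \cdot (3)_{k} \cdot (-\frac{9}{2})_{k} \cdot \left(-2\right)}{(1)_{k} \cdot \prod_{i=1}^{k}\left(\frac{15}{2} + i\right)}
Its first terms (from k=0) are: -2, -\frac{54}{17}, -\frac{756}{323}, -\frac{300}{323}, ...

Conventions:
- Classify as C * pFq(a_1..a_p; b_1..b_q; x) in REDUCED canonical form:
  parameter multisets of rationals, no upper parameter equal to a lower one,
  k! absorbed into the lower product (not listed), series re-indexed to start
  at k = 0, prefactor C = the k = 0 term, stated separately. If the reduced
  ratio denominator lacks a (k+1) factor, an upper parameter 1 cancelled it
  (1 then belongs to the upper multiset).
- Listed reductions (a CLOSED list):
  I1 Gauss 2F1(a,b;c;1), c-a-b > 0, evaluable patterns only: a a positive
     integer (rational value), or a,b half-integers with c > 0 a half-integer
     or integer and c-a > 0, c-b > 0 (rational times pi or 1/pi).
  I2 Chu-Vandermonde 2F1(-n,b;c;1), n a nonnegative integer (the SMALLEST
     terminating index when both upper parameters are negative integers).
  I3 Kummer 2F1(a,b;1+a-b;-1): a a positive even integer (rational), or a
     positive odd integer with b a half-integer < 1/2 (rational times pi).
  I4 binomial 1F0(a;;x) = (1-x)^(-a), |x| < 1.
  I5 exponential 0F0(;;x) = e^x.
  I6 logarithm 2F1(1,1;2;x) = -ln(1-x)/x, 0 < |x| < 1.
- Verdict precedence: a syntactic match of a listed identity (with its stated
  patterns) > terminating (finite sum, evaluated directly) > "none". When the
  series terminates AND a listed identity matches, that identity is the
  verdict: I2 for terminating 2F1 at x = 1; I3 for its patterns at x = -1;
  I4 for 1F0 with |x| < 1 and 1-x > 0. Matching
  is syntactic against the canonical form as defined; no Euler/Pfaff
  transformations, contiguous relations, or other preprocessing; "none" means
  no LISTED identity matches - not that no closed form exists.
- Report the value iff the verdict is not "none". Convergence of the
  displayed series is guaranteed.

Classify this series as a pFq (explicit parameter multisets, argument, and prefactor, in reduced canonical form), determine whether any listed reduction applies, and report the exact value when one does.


With C = -2: the canonical form is 2F1(-\frac{9}{2}, 3; \frac{17}{2}; -1). Verdict: Kummer's theorem (I3) applies (x = -1; c = \frac{17}{2} equals 1+a-b for upper {-\frac{9}{2}, 3}: listed pattern). Its exact value is \left(-\frac{45045}{16384}\right) \cdot \pi.

First insight: t_0 = -2 here, and the lower running product (C = -2) is a rising factorial.
Ratio: r(k) = -1 * (k-\frac{9}{2}) (k+3) / [(k+\frac{17}{2}) (k+1)] ; factor over Q: parameters, x = -1, and C = -2.


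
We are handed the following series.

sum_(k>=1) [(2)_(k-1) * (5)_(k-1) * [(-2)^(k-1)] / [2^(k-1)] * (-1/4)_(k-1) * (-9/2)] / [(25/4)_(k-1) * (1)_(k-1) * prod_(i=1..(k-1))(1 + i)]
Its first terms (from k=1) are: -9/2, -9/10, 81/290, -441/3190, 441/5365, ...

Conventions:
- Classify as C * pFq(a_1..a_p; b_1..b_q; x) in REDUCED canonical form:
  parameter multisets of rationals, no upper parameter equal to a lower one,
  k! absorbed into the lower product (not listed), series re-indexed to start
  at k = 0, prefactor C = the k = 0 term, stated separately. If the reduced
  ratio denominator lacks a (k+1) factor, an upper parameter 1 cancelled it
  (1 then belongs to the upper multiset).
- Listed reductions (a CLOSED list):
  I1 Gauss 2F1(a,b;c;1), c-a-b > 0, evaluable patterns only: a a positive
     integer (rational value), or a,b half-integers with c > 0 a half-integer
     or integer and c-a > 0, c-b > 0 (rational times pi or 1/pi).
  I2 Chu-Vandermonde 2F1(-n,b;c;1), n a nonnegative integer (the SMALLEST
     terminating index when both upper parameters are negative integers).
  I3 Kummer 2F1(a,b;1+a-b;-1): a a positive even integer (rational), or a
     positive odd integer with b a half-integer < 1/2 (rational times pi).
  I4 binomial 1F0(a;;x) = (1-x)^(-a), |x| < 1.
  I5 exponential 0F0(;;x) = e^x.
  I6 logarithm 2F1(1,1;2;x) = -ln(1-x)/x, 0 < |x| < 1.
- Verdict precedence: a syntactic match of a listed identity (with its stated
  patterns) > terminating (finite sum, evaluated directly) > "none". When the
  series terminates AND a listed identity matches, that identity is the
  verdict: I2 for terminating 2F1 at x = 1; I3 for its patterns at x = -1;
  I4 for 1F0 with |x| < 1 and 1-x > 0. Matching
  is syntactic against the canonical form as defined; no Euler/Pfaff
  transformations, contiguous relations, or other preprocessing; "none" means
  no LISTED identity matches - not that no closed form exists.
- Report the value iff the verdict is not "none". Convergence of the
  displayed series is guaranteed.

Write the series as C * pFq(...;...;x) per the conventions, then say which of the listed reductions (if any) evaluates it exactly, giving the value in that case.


The series (x = -1) is 2F1: upper {-1/4, 5}, lower {25/4}, prefactor -9/2. Verdict: none (x = -1): each listed identity misses the multisets {-1/4, 5} ; {25/4}.

First insight: t_0 being -9/2, the two k-th powers (prefactor -9/2) combine into one argument.
Consecutive-term ratio: r(k) = (-1) * (k-1/4) (k+5) / [(k+25/4) (k+1)] - rational in k, leading ratio (-1); with t_0 = -9/2, classification follows.


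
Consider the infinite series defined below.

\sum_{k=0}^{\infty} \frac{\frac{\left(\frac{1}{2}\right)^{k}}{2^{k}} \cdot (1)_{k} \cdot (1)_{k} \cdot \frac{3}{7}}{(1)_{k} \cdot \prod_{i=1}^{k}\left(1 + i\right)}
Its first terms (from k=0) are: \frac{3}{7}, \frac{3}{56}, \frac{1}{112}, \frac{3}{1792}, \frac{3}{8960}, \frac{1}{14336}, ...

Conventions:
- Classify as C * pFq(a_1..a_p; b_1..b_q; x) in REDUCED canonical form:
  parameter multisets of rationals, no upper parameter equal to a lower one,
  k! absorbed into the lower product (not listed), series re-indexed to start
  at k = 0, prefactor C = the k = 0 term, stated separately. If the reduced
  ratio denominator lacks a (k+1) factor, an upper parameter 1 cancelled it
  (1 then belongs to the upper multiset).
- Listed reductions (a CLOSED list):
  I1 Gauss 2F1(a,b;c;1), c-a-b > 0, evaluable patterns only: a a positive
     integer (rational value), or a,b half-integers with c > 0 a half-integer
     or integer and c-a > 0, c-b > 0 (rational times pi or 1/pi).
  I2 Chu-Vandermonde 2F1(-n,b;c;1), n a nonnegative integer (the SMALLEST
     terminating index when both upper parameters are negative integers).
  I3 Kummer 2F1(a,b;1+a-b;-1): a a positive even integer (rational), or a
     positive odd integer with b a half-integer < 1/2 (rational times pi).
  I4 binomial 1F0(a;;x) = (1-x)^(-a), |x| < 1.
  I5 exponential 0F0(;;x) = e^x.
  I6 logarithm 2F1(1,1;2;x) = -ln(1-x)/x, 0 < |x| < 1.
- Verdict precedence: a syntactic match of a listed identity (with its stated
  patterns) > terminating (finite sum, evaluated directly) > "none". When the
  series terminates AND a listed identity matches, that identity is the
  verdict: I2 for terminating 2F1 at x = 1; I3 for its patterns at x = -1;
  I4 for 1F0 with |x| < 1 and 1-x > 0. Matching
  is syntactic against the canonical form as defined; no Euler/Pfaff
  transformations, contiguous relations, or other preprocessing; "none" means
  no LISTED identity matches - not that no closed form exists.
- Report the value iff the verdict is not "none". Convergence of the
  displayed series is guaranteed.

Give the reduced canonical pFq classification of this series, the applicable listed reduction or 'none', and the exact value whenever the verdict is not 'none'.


Key observation: t_0 = \frac{3}{7} here, and (1)_k (C = 3/7) is k! itself.
Adjacent-term ratio: r(k) = \frac{1}{4} * (k+1) (k+1) / [(k+2) (k+1)] - poly over poly, x = \frac{1}{4} from leading terms; C = \frac{3}{7} at k = 0.

Reduced: x = \frac{1}{4}, 2F1, upper = {1, 1}, lower = {2}, C = \frac{3}{7}. Verdict: the I6 logarithm reduction applies (the logarithm: parameters (1,1;2), x = \frac{1}{4}). Hence: \left(-\frac{12}{7}\right) \cdot \ln\left(\frac{3}{4}\right).


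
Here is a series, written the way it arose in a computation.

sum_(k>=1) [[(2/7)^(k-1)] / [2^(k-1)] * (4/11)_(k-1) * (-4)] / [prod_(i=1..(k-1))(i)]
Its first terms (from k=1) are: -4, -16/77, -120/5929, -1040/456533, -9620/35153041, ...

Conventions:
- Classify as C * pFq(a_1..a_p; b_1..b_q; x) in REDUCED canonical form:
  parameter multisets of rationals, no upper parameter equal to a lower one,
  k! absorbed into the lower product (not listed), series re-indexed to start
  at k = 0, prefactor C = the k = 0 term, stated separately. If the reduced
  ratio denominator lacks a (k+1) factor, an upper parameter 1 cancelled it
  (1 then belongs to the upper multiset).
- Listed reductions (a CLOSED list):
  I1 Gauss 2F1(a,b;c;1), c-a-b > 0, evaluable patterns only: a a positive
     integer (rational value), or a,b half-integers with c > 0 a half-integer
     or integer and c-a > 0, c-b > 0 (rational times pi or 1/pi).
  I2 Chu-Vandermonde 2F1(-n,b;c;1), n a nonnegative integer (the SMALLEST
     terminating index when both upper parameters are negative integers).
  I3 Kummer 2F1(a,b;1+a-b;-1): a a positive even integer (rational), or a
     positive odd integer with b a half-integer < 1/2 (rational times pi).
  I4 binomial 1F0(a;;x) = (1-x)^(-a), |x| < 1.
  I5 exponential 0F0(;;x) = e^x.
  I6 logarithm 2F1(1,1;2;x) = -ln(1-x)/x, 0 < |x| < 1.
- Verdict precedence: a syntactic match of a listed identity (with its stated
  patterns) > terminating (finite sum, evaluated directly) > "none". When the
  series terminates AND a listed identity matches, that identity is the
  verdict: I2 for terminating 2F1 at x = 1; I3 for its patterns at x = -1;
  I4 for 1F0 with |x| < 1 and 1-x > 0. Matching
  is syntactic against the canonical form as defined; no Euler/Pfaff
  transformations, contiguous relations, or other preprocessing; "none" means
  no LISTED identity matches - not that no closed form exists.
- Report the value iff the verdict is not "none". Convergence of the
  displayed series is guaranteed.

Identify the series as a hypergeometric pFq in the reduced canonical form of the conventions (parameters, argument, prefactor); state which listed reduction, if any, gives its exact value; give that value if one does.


Reduced: x = 1/7, 1F0, upper = {4/11}, lower = {-}, C = -4. Verdict: the binomial series (I4) applies (the 1F0 binomial series: exponent -4/11, x = 1/7). Exact value: (-4) * (6/7)^(-4/11).

The tell: t_0 = -4 here, and the two k-th powers (C = -4, x = 1/7) combine into one argument.
Step ratio: r(k) = (1/7) * (k+4/11) / [(k+1)] - poly over poly, x = (1/7) from leading terms; C = -4 at k = 0.
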